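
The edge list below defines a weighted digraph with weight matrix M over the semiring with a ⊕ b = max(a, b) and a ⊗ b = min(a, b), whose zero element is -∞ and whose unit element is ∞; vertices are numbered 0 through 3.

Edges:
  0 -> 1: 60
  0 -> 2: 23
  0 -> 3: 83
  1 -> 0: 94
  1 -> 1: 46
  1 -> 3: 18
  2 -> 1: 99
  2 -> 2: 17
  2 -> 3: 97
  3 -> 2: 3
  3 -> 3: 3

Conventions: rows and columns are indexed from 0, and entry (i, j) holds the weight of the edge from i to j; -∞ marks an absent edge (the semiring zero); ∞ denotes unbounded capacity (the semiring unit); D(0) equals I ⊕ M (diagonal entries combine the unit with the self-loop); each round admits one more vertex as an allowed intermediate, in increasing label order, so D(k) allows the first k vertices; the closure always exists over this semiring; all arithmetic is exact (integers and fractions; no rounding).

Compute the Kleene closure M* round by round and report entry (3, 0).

D(0):
  [∞, 60, 23, 83]
  [94, ∞, -∞, 18]
  [-∞, 99, ∞, 97]
  [-∞, -∞, 3, ∞]
D(1):
  [∞, 60, 23, 83]
  [94, ∞, 23, 83]
  [-∞, 99, ∞, 97]
  [-∞, -∞, 3, ∞]
D(2):
  [∞, 60, 23, 83]
  [94, ∞, 23, 83]
  [94, 99, ∞, 97]
  [-∞, -∞, 3, ∞]
D(3):
  [∞, 60, 23, 83]
  [94, ∞, 23, 83]
  [94, 99, ∞, 97]
  [3, 3, 3, ∞]
D(4):
  [∞, 60, 23, 83]
  [94, ∞, 23, 83]
  [94, 99, ∞, 97]
  [3, 3, 3, ∞]
Answer: M*[3][0] = 3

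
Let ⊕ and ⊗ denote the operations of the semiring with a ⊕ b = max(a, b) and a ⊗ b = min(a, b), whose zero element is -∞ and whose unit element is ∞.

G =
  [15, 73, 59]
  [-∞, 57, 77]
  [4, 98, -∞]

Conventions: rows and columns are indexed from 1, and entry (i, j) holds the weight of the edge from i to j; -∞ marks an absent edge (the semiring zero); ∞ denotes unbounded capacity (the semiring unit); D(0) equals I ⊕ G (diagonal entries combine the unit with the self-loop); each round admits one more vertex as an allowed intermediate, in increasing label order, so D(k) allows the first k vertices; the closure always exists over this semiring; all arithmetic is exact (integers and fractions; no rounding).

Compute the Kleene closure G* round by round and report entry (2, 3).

D(0):
  [∞, 73, 59]
  [-∞, ∞, 77]
  [4, 98, ∞]
D(1):
  [∞, 73, 59]
  [-∞, ∞, 77]
  [4, 98, ∞]
D(2):
  [∞, 73, 73]
  [-∞, ∞, 77]
  [4, 98, ∞]
D(3):
  [∞, 73, 73]
  [4, ∞, 77]
  [4, 98, ∞]
Answer: G*[2][3] = 77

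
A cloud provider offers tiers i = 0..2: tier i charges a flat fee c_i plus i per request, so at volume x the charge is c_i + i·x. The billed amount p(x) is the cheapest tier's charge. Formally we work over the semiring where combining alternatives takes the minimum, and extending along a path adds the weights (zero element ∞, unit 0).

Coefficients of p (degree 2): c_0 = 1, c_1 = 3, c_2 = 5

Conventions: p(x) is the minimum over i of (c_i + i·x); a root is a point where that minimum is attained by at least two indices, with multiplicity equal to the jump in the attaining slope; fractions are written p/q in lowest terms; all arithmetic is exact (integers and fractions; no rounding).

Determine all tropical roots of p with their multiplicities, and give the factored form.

hull edge (i=0, c=1) to (i=2, c=5): slope 2, span 2
Factored form: p(x) = 5 ⊗ (x ⊕ (-2)) ⊗ (x ⊕ (-2))
Answer: roots = -2 (mult 2)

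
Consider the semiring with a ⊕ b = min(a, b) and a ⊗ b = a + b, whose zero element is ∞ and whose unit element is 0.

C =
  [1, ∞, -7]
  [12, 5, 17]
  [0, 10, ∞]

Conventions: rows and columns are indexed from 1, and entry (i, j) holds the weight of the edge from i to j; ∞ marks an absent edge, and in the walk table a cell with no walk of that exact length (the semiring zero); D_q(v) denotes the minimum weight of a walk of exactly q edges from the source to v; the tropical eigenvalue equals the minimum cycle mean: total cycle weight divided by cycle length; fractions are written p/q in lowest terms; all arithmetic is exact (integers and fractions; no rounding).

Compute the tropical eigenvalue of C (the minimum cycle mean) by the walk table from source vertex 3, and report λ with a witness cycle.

q=0: [∞, ∞, 0]
q=1: [0, 10, ∞]
q=2: [1, 15, -7]
q=3: [-7, 3, -6]
Optimal cycle mean attained by: cycle 1->3->1, total (-7) + 0, length 2.
Answer: λ = -7/2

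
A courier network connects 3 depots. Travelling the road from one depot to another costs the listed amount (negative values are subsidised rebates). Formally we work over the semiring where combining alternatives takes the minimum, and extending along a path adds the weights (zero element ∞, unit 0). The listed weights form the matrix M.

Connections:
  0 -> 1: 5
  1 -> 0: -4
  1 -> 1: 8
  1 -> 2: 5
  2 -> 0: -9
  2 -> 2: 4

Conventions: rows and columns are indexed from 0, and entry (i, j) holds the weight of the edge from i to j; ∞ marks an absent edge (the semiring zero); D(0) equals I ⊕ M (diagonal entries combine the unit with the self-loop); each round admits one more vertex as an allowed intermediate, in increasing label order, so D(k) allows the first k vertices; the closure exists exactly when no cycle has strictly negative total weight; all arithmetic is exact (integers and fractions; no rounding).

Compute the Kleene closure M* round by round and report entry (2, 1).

D(0):
  [0, 5, ∞]
  [-4, 0, 5]
  [-9, ∞, 0]
D(1):
  [0, 5, ∞]
  [-4, 0, 5]
  [-9, -4, 0]
D(2):
  [0, 5, 10]
  [-4, 0, 5]
  [-9, -4, 0]
D(3):
  [0, 5, 10]
  [-4, 0, 5]
  [-9, -4, 0]
Answer: M*[2][1] = -4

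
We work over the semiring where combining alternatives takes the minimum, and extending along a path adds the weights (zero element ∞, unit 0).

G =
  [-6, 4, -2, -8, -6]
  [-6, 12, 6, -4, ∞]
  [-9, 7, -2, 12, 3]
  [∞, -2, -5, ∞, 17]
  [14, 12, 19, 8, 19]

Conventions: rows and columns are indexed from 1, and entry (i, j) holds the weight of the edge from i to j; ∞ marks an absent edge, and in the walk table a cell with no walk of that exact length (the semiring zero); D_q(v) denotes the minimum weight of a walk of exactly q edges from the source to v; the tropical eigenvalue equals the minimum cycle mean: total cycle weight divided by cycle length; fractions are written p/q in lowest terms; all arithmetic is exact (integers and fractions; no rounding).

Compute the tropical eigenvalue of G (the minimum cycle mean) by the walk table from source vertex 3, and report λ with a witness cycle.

q=0: [∞, ∞, 0, ∞, ∞]
q=1: [-9, 7, -2, 12, 3]
q=2: [-15, -5, -11, -17, -15]
q=3: [-21, -19, -22, -23, -21]
q=4: [-31, -25, -28, -29, -27]
q=5: [-37, -31, -34, -39, -37]
Optimal cycle mean attained by: cycle 1->4->3->1, total (-8) + (-5) + (-9), length 3.
Answer: λ = -22/3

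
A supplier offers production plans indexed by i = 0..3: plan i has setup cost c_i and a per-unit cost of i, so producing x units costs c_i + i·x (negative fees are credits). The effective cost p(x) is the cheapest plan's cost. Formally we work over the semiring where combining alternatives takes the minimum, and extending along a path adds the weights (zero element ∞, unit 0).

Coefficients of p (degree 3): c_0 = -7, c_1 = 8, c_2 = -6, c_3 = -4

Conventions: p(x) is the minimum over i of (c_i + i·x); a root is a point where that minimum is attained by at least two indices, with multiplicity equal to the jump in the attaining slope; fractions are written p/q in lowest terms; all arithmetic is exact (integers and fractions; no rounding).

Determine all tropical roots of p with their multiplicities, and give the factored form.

hull edge (i=0, c=-7) to (i=2, c=-6): slope 1/2, span 2
hull edge (i=2, c=-6) to (i=3, c=-4): slope 2, span 1
Factored form: p(x) = -4 ⊗ (x ⊕ (-2)) ⊗ (x ⊕ (-1/2)) ⊗ (x ⊕ (-1/2))
Answer: roots = -2 (mult 1), -1/2 (mult 2)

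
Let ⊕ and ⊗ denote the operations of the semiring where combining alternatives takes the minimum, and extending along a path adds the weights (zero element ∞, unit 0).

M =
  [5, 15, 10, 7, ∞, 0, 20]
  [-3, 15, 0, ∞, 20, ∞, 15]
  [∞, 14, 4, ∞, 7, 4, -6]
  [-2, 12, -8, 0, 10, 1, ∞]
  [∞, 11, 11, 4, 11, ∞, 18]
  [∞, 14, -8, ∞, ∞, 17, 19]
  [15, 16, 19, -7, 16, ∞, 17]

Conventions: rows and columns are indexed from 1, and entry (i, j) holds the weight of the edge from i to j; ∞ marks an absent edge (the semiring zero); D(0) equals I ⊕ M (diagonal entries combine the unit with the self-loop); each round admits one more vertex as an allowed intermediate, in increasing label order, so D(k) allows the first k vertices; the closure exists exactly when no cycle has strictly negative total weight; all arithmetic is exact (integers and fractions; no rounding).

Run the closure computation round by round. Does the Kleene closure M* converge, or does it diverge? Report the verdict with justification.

D(0):
  [0, 15, 10, 7, ∞, 0, 20]
  [-3, 0, 0, ∞, 20, ∞, 15]
  [∞, 14, 0, ∞, 7, 4, -6]
  [-2, 12, -8, 0, 10, 1, ∞]
  [∞, 11, 11, 4, 0, ∞, 18]
  [∞, 14, -8, ∞, ∞, 0, 19]
  [15, 16, 19, -7, 16, ∞, 0]
D(1):
  [0, 15, 10, 7, ∞, 0, 20]
  [-3, 0, 0, 4, 20, -3, 15]
  [∞, 14, 0, ∞, 7, 4, -6]
  [-2, 12, -8, 0, 10, -2, 18]
  [∞, 11, 11, 4, 0, ∞, 18]
  [∞, 14, -8, ∞, ∞, 0, 19]
  [15, 16, 19, -7, 16, 15, 0]
D(2):
  [0, 15, 10, 7, 35, 0, 20]
  [-3, 0, 0, 4, 20, -3, 15]
  [11, 14, 0, 18, 7, 4, -6]
  [-2, 12, -8, 0, 10, -2, 18]
  [8, 11, 11, 4, 0, 8, 18]
  [11, 14, -8, 18, 34, 0, 19]
  [13, 16, 16, -7, 16, 13, 0]
Detection: at round 3, diagonal entry (6, 6) turns strictly negative.
Key observation: the cycle 6->3->6 has total weight (-8) + 4, which is strictly negative.
Answer: DIVERGES — negative cycle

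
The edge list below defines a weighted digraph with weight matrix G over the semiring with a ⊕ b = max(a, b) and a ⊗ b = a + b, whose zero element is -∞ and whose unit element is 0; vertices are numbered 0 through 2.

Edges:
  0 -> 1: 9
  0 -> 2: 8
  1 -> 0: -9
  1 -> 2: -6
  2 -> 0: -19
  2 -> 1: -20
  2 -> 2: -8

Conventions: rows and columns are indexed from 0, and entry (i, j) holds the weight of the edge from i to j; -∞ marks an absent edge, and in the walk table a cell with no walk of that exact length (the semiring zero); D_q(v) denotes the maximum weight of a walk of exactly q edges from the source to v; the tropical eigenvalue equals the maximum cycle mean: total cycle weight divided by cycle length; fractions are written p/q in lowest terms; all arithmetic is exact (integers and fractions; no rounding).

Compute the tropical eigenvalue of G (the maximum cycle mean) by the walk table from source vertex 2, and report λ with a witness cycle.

q=0: [-∞, -∞, 0]
q=1: [-19, -20, -8]
q=2: [-27, -10, -11]
q=3: [-19, -18, -16]
Optimal cycle mean attained by: cycle 0->1->0, total 9 + (-9), length 2.
Answer: λ = 0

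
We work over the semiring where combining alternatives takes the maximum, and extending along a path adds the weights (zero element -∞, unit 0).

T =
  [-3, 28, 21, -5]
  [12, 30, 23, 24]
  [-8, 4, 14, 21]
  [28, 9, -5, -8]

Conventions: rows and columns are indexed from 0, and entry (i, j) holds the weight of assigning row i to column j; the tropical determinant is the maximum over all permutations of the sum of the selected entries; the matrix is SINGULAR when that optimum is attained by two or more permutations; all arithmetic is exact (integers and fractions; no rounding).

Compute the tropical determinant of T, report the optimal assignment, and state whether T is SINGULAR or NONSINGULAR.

σ = (0, 1, 2, 3): (-3) + 30 + 14 + (-8) = 33
σ = (0, 1, 3, 2): (-3) + 30 + 21 + (-5) = 43
σ = (0, 2, 1, 3): (-3) + 23 + 4 + (-8) = 16
σ = (0, 2, 3, 1): (-3) + 23 + 21 + 9 = 50
σ = (0, 3, 1, 2): (-3) + 24 + 4 + (-5) = 20
σ = (0, 3, 2, 1): (-3) + 24 + 14 + 9 = 44
σ = (1, 0, 2, 3): 28 + 12 + 14 + (-8) = 46
σ = (1, 0, 3, 2): 28 + 12 + 21 + (-5) = 56
σ = (1, 2, 0, 3): 28 + 23 + (-8) + (-8) = 35
σ = (1, 2, 3, 0): 28 + 23 + 21 + 28 = 100
σ = (1, 3, 0, 2): 28 + 24 + (-8) + (-5) = 39
σ = (1, 3, 2, 0): 28 + 24 + 14 + 28 = 94
σ = (2, 0, 1, 3): 21 + 12 + 4 + (-8) = 29
σ = (2, 0, 3, 1): 21 + 12 + 21 + 9 = 63
σ = (2, 1, 0, 3): 21 + 30 + (-8) + (-8) = 35
σ = (2, 1, 3, 0): 21 + 30 + 21 + 28 = 100
σ = (2, 3, 0, 1): 21 + 24 + (-8) + 9 = 46
σ = (2, 3, 1, 0): 21 + 24 + 4 + 28 = 77
σ = (3, 0, 1, 2): (-5) + 12 + 4 + (-5) = 6
σ = (3, 0, 2, 1): (-5) + 12 + 14 + 9 = 30
σ = (3, 1, 0, 2): (-5) + 30 + (-8) + (-5) = 12
σ = (3, 1, 2, 0): (-5) + 30 + 14 + 28 = 67
σ = (3, 2, 0, 1): (-5) + 23 + (-8) + 9 = 19
σ = (3, 2, 1, 0): (-5) + 23 + 4 + 28 = 50
Optimal value attained by: σ = (1, 2, 3, 0).
Answer: det⊕(T) = 100; verdict: SINGULAR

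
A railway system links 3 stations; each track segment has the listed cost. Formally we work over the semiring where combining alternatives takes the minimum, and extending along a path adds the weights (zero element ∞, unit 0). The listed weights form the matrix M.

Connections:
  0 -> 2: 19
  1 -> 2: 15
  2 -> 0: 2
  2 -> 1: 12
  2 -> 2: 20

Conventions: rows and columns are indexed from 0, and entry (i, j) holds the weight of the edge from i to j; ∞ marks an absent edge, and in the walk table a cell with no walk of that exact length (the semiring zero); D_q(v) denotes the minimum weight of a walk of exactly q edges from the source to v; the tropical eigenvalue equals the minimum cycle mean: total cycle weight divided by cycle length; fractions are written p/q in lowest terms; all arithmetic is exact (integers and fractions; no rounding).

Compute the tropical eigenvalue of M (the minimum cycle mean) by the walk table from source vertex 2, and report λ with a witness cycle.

q=0: [∞, ∞, 0]
q=1: [2, 12, 20]
q=2: [22, 32, 21]
q=3: [23, 33, 41]
Optimal cycle mean attained by: cycle 0->2->0, total 19 + 2, length 2.
Answer: λ = 21/2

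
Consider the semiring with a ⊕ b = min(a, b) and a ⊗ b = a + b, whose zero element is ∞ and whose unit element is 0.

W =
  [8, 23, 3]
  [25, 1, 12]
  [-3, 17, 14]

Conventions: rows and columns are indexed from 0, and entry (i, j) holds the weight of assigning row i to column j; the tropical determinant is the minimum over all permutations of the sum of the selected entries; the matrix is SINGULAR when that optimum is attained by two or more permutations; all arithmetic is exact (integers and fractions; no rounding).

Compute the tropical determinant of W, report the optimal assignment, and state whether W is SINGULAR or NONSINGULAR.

σ = (0, 1, 2): 8 + 1 + 14 = 23
σ = (0, 2, 1): 8 + 12 + 17 = 37
σ = (1, 0, 2): 23 + 25 + 14 = 62
σ = (1, 2, 0): 23 + 12 + (-3) = 32
σ = (2, 0, 1): 3 + 25 + 17 = 45
σ = (2, 1, 0): 3 + 1 + (-3) = 1
Optimal value attained by: σ = (2, 1, 0).
Answer: det⊕(W) = 1; verdict: NONSINGULAR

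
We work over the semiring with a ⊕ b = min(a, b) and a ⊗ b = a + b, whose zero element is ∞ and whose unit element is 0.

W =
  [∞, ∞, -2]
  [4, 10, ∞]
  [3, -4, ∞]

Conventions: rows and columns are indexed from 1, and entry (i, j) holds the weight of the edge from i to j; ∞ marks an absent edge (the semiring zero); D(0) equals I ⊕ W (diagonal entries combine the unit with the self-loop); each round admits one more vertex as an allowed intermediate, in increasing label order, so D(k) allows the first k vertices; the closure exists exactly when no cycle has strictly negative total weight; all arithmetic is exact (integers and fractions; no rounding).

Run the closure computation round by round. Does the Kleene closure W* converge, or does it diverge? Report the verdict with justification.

D(0):
  [0, ∞, -2]
  [4, 0, ∞]
  [3, -4, 0]
D(1):
  [0, ∞, -2]
  [4, 0, 2]
  [3, -4, 0]
Detection: at round 2, diagonal entry (3, 3) turns strictly negative.
Key observation: the cycle 3->2->1->3 has total weight (-4) + 4 + (-2), which is strictly negative.
Answer: DIVERGES — negative cycle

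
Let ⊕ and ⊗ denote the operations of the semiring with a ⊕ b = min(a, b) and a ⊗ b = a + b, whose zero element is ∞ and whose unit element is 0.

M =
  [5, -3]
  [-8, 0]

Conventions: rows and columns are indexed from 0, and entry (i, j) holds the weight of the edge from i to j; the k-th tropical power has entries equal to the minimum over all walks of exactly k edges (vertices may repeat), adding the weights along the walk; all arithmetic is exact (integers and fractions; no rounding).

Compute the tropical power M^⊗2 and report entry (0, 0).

M^⊗2:
  [-11, -3]
  [-8, -11]
Key observation: the optimum is the walk 0->1->0, with weight (-3) + (-8) = -11.
Optimal value attained by: walk 0->1->0.
Answer: (M^⊗2)[0][0] = -11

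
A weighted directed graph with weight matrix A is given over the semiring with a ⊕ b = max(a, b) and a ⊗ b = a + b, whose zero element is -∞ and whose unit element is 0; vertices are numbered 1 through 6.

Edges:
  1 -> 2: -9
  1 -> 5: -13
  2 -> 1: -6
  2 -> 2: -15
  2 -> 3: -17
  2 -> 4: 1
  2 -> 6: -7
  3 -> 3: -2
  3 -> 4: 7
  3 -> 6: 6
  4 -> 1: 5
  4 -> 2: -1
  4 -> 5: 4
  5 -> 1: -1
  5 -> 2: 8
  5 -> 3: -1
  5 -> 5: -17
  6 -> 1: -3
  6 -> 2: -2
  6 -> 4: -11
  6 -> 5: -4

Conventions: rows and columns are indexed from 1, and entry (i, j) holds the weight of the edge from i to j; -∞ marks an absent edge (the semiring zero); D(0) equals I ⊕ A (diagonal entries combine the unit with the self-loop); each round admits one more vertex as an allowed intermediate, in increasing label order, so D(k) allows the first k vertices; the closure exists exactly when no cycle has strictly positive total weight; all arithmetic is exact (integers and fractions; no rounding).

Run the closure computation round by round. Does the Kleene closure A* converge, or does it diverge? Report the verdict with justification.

D(0):
  [0, -9, -∞, -∞, -13, -∞]
  [-6, 0, -17, 1, -∞, -7]
  [-∞, -∞, 0, 7, -∞, 6]
  [5, -1, -∞, 0, 4, -∞]
  [-1, 8, -1, -∞, 0, -∞]
  [-3, -2, -∞, -11, -4, 0]
D(1):
  [0, -9, -∞, -∞, -13, -∞]
  [-6, 0, -17, 1, -19, -7]
  [-∞, -∞, 0, 7, -∞, 6]
  [5, -1, -∞, 0, 4, -∞]
  [-1, 8, -1, -∞, 0, -∞]
  [-3, -2, -∞, -11, -4, 0]
D(2):
  [0, -9, -26, -8, -13, -16]
  [-6, 0, -17, 1, -19, -7]
  [-∞, -∞, 0, 7, -∞, 6]
  [5, -1, -18, 0, 4, -8]
  [2, 8, -1, 9, 0, 1]
  [-3, -2, -19, -1, -4, 0]
D(3):
  [0, -9, -26, -8, -13, -16]
  [-6, 0, -17, 1, -19, -7]
  [-∞, -∞, 0, 7, -∞, 6]
  [5, -1, -18, 0, 4, -8]
  [2, 8, -1, 9, 0, 5]
  [-3, -2, -19, -1, -4, 0]
Detection: at round 4, diagonal entry (5, 5) turns strictly positive.
Key observation: the cycle 5->2->3->4->5 has total weight 8 + (-17) + 7 + 4, which is strictly positive.
Answer: DIVERGES — positive cycle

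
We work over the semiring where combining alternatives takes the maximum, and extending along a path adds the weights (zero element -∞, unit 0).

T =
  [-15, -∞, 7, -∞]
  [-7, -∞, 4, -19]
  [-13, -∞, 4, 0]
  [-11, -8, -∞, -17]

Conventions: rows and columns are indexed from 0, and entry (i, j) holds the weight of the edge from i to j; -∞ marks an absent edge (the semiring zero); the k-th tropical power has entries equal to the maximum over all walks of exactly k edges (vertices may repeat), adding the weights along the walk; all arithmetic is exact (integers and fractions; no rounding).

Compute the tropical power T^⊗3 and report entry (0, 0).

T^⊗2:
  [-6, -∞, 11, 7]
  [-9, -27, 8, 4]
  [-9, -8, 8, 4]
  [-15, -25, -4, -27]
T^⊗3:
  [-2, -1, 15, 11]
  [-5, -4, 12, 8]
  [-5, -4, 12, 8]
  [-17, -35, 0, -4]
Key observation: the optimum is the walk 0->2->2->0, with weight 7 + 4 + (-13) = -2.
Optimal value attained by: walk 0->2->2->0.
Answer: (T^⊗3)[0][0] = -2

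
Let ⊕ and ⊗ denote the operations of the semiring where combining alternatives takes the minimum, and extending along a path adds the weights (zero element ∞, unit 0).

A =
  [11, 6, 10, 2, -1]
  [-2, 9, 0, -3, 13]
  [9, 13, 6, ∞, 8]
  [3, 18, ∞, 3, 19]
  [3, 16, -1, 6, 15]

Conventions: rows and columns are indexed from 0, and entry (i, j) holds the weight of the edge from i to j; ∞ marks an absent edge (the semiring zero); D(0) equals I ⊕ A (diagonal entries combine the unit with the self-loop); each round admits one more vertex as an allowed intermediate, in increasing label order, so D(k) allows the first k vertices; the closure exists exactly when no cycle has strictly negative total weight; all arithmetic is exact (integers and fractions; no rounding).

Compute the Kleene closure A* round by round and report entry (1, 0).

D(0):
  [0, 6, 10, 2, -1]
  [-2, 0, 0, -3, 13]
  [9, 13, 0, ∞, 8]
  [3, 18, ∞, 0, 19]
  [3, 16, -1, 6, 0]
D(1):
  [0, 6, 10, 2, -1]
  [-2, 0, 0, -3, -3]
  [9, 13, 0, 11, 8]
  [3, 9, 13, 0, 2]
  [3, 9, -1, 5, 0]
D(2):
  [0, 6, 6, 2, -1]
  [-2, 0, 0, -3, -3]
  [9, 13, 0, 10, 8]
  [3, 9, 9, 0, 2]
  [3, 9, -1, 5, 0]
D(3):
  [0, 6, 6, 2, -1]
  [-2, 0, 0, -3, -3]
  [9, 13, 0, 10, 8]
  [3, 9, 9, 0, 2]
  [3, 9, -1, 5, 0]
D(4):
  [0, 6, 6, 2, -1]
  [-2, 0, 0, -3, -3]
  [9, 13, 0, 10, 8]
  [3, 9, 9, 0, 2]
  [3, 9, -1, 5, 0]
D(5):
  [0, 6, -2, 2, -1]
  [-2, 0, -4, -3, -3]
  [9, 13, 0, 10, 8]
  [3, 9, 1, 0, 2]
  [3, 9, -1, 5, 0]
Answer: A*[1][0] = -2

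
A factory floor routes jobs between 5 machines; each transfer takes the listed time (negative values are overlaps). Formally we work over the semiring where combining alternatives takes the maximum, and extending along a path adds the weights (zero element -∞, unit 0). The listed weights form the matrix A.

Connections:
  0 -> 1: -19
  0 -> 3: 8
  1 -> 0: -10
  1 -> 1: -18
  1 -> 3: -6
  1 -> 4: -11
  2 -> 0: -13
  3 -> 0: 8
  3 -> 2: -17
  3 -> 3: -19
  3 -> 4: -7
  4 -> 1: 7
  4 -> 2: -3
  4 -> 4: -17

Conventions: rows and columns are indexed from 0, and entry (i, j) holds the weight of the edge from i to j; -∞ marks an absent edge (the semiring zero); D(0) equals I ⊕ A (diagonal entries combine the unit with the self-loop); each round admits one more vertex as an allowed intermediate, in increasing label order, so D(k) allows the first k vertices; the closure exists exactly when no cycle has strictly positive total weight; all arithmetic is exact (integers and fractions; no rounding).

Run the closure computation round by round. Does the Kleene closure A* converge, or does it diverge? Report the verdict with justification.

D(0):
  [0, -19, -∞, 8, -∞]
  [-10, 0, -∞, -6, -11]
  [-13, -∞, 0, -∞, -∞]
  [8, -∞, -17, 0, -7]
  [-∞, 7, -3, -∞, 0]
Detection: at round 1, diagonal entry (3, 3) turns strictly positive.
Key observation: the cycle 3->0->3 has total weight 8 + 8, which is strictly positive.
Answer: DIVERGES — positive cycle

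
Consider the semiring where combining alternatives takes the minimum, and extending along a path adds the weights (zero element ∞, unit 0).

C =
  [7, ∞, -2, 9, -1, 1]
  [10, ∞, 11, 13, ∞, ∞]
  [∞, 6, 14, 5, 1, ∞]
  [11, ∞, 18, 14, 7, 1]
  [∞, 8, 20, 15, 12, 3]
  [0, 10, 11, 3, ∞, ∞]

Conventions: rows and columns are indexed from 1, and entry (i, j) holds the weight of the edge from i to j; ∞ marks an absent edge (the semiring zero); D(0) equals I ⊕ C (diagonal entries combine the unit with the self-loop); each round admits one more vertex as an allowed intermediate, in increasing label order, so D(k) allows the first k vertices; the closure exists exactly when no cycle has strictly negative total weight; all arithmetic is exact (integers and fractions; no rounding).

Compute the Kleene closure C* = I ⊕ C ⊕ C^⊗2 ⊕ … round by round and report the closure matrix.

D(0):
  [0, ∞, -2, 9, -1, 1]
  [10, 0, 11, 13, ∞, ∞]
  [∞, 6, 0, 5, 1, ∞]
  [11, ∞, 18, 0, 7, 1]
  [∞, 8, 20, 15, 0, 3]
  [0, 10, 11, 3, ∞, 0]
D(1):
  [0, ∞, -2, 9, -1, 1]
  [10, 0, 8, 13, 9, 11]
  [∞, 6, 0, 5, 1, ∞]
  [11, ∞, 9, 0, 7, 1]
  [∞, 8, 20, 15, 0, 3]
  [0, 10, -2, 3, -1, 0]
D(2):
  [0, ∞, -2, 9, -1, 1]
  [10, 0, 8, 13, 9, 11]
  [16, 6, 0, 5, 1, 17]
  [11, ∞, 9, 0, 7, 1]
  [18, 8, 16, 15, 0, 3]
  [0, 10, -2, 3, -1, 0]
D(3):
  [0, 4, -2, 3, -1, 1]
  [10, 0, 8, 13, 9, 11]
  [16, 6, 0, 5, 1, 17]
  [11, 15, 9, 0, 7, 1]
  [18, 8, 16, 15, 0, 3]
  [0, 4, -2, 3, -1, 0]
D(4):
  [0, 4, -2, 3, -1, 1]
  [10, 0, 8, 13, 9, 11]
  [16, 6, 0, 5, 1, 6]
  [11, 15, 9, 0, 7, 1]
  [18, 8, 16, 15, 0, 3]
  [0, 4, -2, 3, -1, 0]
D(5):
  [0, 4, -2, 3, -1, 1]
  [10, 0, 8, 13, 9, 11]
  [16, 6, 0, 5, 1, 4]
  [11, 15, 9, 0, 7, 1]
  [18, 8, 16, 15, 0, 3]
  [0, 4, -2, 3, -1, 0]
D(6):
  [0, 4, -2, 3, -1, 1]
  [10, 0, 8, 13, 9, 11]
  [4, 6, 0, 5, 1, 4]
  [1, 5, -1, 0, 0, 1]
  [3, 7, 1, 6, 0, 3]
  [0, 4, -2, 3, -1, 0]
Answer: C* = [[0, 4, -2, 3, -1, 1], [10, 0, 8, 13, 9, 11], [4, 6, 0, 5, 1, 4], [1, 5, -1, 0, 0, 1], [3, 7, 1, 6, 0, 3], [0, 4, -2, 3, -1, 0]]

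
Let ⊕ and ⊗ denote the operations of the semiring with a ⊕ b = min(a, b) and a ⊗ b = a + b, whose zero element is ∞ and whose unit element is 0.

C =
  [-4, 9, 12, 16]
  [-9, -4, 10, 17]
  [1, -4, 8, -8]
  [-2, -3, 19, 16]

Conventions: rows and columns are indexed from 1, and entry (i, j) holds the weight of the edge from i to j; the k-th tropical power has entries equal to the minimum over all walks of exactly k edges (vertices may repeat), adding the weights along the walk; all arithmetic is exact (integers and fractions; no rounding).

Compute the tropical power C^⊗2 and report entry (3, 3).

C^⊗2:
  [-8, 5, 8, 4]
  [-13, -8, 3, 2]
  [-13, -11, 6, 0]
  [-12, -7, 7, 11]
Key observation: the optimum is the walk 3->2->3, with weight (-4) + 10 = 6.
Optimal value attained by: walk 3->2->3.
Answer: (C^⊗2)[3][3] = 6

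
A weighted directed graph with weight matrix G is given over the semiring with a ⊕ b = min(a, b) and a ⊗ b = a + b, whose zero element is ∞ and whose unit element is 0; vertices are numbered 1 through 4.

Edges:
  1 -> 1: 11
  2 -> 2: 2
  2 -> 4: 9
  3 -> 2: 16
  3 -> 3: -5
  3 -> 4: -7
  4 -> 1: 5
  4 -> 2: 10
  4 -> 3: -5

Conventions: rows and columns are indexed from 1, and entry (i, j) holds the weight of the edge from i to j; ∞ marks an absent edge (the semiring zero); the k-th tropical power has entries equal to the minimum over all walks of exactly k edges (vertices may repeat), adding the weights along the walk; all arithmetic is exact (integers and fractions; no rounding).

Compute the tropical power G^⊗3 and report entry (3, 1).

G^⊗2:
  [22, ∞, ∞, ∞]
  [14, 4, 4, 11]
  [-2, 3, -12, -12]
  [16, 11, -10, -12]
G^⊗3:
  [33, ∞, ∞, ∞]
  [16, 6, -1, -3]
  [-7, -2, -17, -19]
  [-7, -2, -17, -17]
Key observation: the optimum is the walk 3->3->4->1, with weight (-5) + (-7) + 5 = -7.
Optimal value attained by: walk 3->3->4->1.
Answer: (G^⊗3)[3][1] = -7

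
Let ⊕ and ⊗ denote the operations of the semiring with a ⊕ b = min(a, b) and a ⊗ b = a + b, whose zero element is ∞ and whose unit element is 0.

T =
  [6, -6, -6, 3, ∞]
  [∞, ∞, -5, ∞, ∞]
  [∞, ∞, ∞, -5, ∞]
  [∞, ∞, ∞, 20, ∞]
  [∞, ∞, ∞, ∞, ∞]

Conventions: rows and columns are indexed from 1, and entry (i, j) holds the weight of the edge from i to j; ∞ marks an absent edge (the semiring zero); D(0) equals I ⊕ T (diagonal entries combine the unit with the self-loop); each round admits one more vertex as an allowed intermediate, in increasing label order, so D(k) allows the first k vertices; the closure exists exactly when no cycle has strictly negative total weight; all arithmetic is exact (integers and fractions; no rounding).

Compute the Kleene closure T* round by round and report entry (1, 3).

D(0):
  [0, -6, -6, 3, ∞]
  [∞, 0, -5, ∞, ∞]
  [∞, ∞, 0, -5, ∞]
  [∞, ∞, ∞, 0, ∞]
  [∞, ∞, ∞, ∞, 0]
D(1):
  [0, -6, -6, 3, ∞]
  [∞, 0, -5, ∞, ∞]
  [∞, ∞, 0, -5, ∞]
  [∞, ∞, ∞, 0, ∞]
  [∞, ∞, ∞, ∞, 0]
D(2):
  [0, -6, -11, 3, ∞]
  [∞, 0, -5, ∞, ∞]
  [∞, ∞, 0, -5, ∞]
  [∞, ∞, ∞, 0, ∞]
  [∞, ∞, ∞, ∞, 0]
D(3):
  [0, -6, -11, -16, ∞]
  [∞, 0, -5, -10, ∞]
  [∞, ∞, 0, -5, ∞]
  [∞, ∞, ∞, 0, ∞]
  [∞, ∞, ∞, ∞, 0]
D(4):
  [0, -6, -11, -16, ∞]
  [∞, 0, -5, -10, ∞]
  [∞, ∞, 0, -5, ∞]
  [∞, ∞, ∞, 0, ∞]
  [∞, ∞, ∞, ∞, 0]
D(5):
  [0, -6, -11, -16, ∞]
  [∞, 0, -5, -10, ∞]
  [∞, ∞, 0, -5, ∞]
  [∞, ∞, ∞, 0, ∞]
  [∞, ∞, ∞, ∞, 0]
Answer: T*[1][3] = -11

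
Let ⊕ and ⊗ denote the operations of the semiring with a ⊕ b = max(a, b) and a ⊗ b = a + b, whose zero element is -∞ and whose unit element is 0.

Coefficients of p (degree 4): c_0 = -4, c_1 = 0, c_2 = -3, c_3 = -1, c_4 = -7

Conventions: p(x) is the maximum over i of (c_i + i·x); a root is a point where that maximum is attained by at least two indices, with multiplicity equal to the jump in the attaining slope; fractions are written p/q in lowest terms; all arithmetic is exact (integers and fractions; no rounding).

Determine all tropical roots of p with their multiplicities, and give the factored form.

hull edge (i=0, c=-4) to (i=1, c=0): slope 4, span 1
hull edge (i=1, c=0) to (i=3, c=-1): slope -1/2, span 2
hull edge (i=3, c=-1) to (i=4, c=-7): slope -6, span 1
Factored form: p(x) = -7 ⊗ (x ⊕ (-4)) ⊗ (x ⊕ 1/2) ⊗ (x ⊕ 1/2) ⊗ (x ⊕ 6)
Answer: roots = -4 (mult 1), 1/2 (mult 2), 6 (mult 1)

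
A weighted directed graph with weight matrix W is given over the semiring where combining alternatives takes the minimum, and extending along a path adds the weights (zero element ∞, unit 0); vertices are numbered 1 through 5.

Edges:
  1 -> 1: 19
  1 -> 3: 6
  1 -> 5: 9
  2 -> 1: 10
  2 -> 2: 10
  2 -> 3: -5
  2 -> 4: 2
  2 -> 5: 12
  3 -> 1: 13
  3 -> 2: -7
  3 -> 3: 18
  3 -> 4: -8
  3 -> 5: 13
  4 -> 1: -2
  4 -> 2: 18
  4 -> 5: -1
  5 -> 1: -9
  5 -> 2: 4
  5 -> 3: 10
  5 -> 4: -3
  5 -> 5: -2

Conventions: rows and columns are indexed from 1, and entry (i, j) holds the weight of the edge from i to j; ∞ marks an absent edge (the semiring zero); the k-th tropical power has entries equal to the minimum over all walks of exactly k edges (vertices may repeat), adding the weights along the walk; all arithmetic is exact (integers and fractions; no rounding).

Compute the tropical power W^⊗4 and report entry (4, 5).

W^⊗2:
  [0, -1, 19, -2, 7]
  [0, -12, 5, -13, 1]
  [-10, 3, -12, -5, -9]
  [-10, 3, 4, -4, -3]
  [-11, 2, -3, -5, -4]
W^⊗3:
  [-4, 9, -6, 1, -3]
  [-15, -2, -17, -10, -14]
  [-18, -19, -4, -20, -11]
  [-12, -3, -4, -6, -5]
  [-13, -10, -5, -11, -6]
W^⊗4:
  [-12, -13, 2, -14, -5]
  [-23, -24, -9, -25, -16]
  [-22, -11, -24, -17, -21]
  [-14, -11, -8, -12, -7]
  [-15, -12, -15, -13, -12]
Key observation: the optimum is the walk 4->5->4->5->5, with weight (-1) + (-3) + (-1) + (-2) = -7.
Optimal value attained by: walk 4->5->4->5->5.
Answer: (W^⊗4)[4][5] = -7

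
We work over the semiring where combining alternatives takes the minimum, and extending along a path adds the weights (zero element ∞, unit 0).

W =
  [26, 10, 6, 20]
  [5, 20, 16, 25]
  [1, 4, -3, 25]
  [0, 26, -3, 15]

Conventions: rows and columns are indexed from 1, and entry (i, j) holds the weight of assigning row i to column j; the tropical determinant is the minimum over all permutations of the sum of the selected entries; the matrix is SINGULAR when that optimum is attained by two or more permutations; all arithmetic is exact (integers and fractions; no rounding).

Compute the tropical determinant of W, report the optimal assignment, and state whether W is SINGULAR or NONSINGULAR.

σ = (1, 2, 3, 4): 26 + 20 + (-3) + 15 = 58
σ = (1, 2, 4, 3): 26 + 20 + 25 + (-3) = 68
σ = (1, 3, 2, 4): 26 + 16 + 4 + 15 = 61
σ = (1, 3, 4, 2): 26 + 16 + 25 + 26 = 93
σ = (1, 4, 2, 3): 26 + 25 + 4 + (-3) = 52
σ = (1, 4, 3, 2): 26 + 25 + (-3) + 26 = 74
σ = (2, 1, 3, 4): 10 + 5 + (-3) + 15 = 27
σ = (2, 1, 4, 3): 10 + 5 + 25 + (-3) = 37
σ = (2, 3, 1, 4): 10 + 16 + 1 + 15 = 42
σ = (2, 3, 4, 1): 10 + 16 + 25 + 0 = 51
σ = (2, 4, 1, 3): 10 + 25 + 1 + (-3) = 33
σ = (2, 4, 3, 1): 10 + 25 + (-3) + 0 = 32
σ = (3, 1, 2, 4): 6 + 5 + 4 + 15 = 30
σ = (3, 1, 4, 2): 6 + 5 + 25 + 26 = 62
σ = (3, 2, 1, 4): 6 + 20 + 1 + 15 = 42
σ = (3, 2, 4, 1): 6 + 20 + 25 + 0 = 51
σ = (3, 4, 1, 2): 6 + 25 + 1 + 26 = 58
σ = (3, 4, 2, 1): 6 + 25 + 4 + 0 = 35
σ = (4, 1, 2, 3): 20 + 5 + 4 + (-3) = 26
σ = (4, 1, 3, 2): 20 + 5 + (-3) + 26 = 48
σ = (4, 2, 1, 3): 20 + 20 + 1 + (-3) = 38
σ = (4, 2, 3, 1): 20 + 20 + (-3) + 0 = 37
σ = (4, 3, 1, 2): 20 + 16 + 1 + 26 = 63
σ = (4, 3, 2, 1): 20 + 16 + 4 + 0 = 40
Optimal value attained by: σ = (4, 1, 2, 3).
Answer: det⊕(W) = 26; verdict: NONSINGULAR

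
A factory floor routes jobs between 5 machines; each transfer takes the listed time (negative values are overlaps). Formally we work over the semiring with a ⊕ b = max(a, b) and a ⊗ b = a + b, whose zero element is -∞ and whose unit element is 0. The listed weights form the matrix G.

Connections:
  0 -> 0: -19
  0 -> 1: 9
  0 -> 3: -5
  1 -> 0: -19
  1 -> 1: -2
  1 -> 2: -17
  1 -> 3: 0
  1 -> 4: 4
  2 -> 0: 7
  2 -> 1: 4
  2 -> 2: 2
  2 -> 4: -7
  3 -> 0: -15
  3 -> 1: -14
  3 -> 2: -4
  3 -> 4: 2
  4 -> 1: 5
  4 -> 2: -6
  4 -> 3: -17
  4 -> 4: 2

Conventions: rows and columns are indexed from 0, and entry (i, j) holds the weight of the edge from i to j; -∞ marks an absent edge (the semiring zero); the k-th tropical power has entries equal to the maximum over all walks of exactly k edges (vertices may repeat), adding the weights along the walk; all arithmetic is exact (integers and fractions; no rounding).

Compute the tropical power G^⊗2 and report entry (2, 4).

G^⊗2:
  [-10, 7, -8, 9, 13]
  [-10, 9, -2, -2, 6]
  [9, 16, 4, 4, 8]
  [3, 7, -2, -14, 4]
  [1, 7, -4, 5, 9]
Key observation: the optimum is the walk 2->1->4, with weight 4 + 4 = 8.
Optimal value attained by: walk 2->1->4.
Answer: (G^⊗2)[2][4] = 8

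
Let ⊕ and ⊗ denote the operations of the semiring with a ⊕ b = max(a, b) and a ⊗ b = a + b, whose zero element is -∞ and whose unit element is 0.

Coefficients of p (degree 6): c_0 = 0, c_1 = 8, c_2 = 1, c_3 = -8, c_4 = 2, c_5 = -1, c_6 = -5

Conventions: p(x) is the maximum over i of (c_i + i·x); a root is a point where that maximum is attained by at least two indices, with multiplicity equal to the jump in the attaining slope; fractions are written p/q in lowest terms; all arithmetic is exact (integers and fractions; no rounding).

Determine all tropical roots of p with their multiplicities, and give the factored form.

hull edge (i=0, c=0) to (i=1, c=8): slope 8, span 1
hull edge (i=1, c=8) to (i=4, c=2): slope -2, span 3
hull edge (i=4, c=2) to (i=5, c=-1): slope -3, span 1
hull edge (i=5, c=-1) to (i=6, c=-5): slope -4, span 1
Factored form: p(x) = -5 ⊗ (x ⊕ (-8)) ⊗ (x ⊕ 2) ⊗ (x ⊕ 2) ⊗ (x ⊕ 2) ⊗ (x ⊕ 3) ⊗ (x ⊕ 4)
Answer: roots = -8 (mult 1), 2 (mult 3), 3 (mult 1), 4 (mult 1)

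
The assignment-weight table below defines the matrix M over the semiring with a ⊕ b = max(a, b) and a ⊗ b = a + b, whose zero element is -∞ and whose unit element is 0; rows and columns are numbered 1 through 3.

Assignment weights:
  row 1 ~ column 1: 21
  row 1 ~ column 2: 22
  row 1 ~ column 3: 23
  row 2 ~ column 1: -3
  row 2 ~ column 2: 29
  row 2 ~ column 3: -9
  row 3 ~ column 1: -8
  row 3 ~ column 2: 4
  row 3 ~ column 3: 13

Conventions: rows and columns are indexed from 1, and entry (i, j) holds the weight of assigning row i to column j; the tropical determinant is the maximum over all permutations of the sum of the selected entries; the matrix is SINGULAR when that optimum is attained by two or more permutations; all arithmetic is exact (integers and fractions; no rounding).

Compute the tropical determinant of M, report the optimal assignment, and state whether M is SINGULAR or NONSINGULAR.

σ = (1, 2, 3): 21 + 29 + 13 = 63
σ = (1, 3, 2): 21 + (-9) + 4 = 16
σ = (2, 1, 3): 22 + (-3) + 13 = 32
σ = (2, 3, 1): 22 + (-9) + (-8) = 5
σ = (3, 1, 2): 23 + (-3) + 4 = 24
σ = (3, 2, 1): 23 + 29 + (-8) = 44
Optimal value attained by: σ = (1, 2, 3).
Answer: det⊕(M) = 63; verdict: NONSINGULAR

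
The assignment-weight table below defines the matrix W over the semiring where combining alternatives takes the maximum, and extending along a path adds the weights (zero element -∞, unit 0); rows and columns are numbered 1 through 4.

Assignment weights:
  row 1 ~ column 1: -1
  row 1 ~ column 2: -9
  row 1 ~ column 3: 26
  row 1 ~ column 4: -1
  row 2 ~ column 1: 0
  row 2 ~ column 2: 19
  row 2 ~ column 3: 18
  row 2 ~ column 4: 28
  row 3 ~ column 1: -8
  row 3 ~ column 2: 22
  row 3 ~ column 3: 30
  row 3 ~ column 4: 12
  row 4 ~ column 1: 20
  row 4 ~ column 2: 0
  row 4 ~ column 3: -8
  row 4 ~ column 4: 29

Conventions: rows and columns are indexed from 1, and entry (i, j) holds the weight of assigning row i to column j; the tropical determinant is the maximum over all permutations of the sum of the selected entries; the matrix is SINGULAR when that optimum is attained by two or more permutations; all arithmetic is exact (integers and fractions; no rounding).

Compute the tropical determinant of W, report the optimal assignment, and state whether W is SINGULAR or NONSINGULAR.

σ = (1, 2, 3, 4): (-1) + 19 + 30 + 29 = 77
σ = (1, 2, 4, 3): (-1) + 19 + 12 + (-8) = 22
σ = (1, 3, 2, 4): (-1) + 18 + 22 + 29 = 68
σ = (1, 3, 4, 2): (-1) + 18 + 12 + 0 = 29
σ = (1, 4, 2, 3): (-1) + 28 + 22 + (-8) = 41
σ = (1, 4, 3, 2): (-1) + 28 + 30 + 0 = 57
σ = (2, 1, 3, 4): (-9) + 0 + 30 + 29 = 50
σ = (2, 1, 4, 3): (-9) + 0 + 12 + (-8) = -5
σ = (2, 3, 1, 4): (-9) + 18 + (-8) + 29 = 30
σ = (2, 3, 4, 1): (-9) + 18 + 12 + 20 = 41
σ = (2, 4, 1, 3): (-9) + 28 + (-8) + (-8) = 3
σ = (2, 4, 3, 1): (-9) + 28 + 30 + 20 = 69
σ = (3, 1, 2, 4): 26 + 0 + 22 + 29 = 77
σ = (3, 1, 4, 2): 26 + 0 + 12 + 0 = 38
σ = (3, 2, 1, 4): 26 + 19 + (-8) + 29 = 66
σ = (3, 2, 4, 1): 26 + 19 + 12 + 20 = 77
σ = (3, 4, 1, 2): 26 + 28 + (-8) + 0 = 46
σ = (3, 4, 2, 1): 26 + 28 + 22 + 20 = 96
σ = (4, 1, 2, 3): (-1) + 0 + 22 + (-8) = 13
σ = (4, 1, 3, 2): (-1) + 0 + 30 + 0 = 29
σ = (4, 2, 1, 3): (-1) + 19 + (-8) + (-8) = 2
σ = (4, 2, 3, 1): (-1) + 19 + 30 + 20 = 68
σ = (4, 3, 1, 2): (-1) + 18 + (-8) + 0 = 9
σ = (4, 3, 2, 1): (-1) + 18 + 22 + 20 = 59
Optimal value attained by: σ = (3, 4, 2, 1).
Answer: det⊕(W) = 96; verdict: NONSINGULAR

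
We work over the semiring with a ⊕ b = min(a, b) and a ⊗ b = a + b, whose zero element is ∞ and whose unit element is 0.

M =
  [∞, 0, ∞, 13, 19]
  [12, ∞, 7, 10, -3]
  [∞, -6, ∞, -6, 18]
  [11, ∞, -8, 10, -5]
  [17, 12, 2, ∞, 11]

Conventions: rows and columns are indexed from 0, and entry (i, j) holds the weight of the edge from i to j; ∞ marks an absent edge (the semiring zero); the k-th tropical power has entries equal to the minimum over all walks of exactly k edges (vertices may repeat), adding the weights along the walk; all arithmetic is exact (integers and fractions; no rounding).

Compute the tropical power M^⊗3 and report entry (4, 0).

M^⊗2:
  [12, 31, 5, 10, -3]
  [14, 1, -1, 1, 5]
  [5, 30, -14, 4, -11]
  [12, -14, -3, -14, 5]
  [24, -4, 13, -4, 9]
M^⊗3:
  [14, -1, -1, -1, 5]
  [12, -7, -7, -7, -4]
  [6, -20, -9, -20, -1]
  [-3, -9, -22, -9, -19]
  [7, 7, -12, 6, -9]
Key observation: the optimum is the walk 4->2->3->0, with weight 2 + (-6) + 11 = 7.
Optimal value attained by: walk 4->2->3->0.
Answer: (M^⊗3)[4][0] = 7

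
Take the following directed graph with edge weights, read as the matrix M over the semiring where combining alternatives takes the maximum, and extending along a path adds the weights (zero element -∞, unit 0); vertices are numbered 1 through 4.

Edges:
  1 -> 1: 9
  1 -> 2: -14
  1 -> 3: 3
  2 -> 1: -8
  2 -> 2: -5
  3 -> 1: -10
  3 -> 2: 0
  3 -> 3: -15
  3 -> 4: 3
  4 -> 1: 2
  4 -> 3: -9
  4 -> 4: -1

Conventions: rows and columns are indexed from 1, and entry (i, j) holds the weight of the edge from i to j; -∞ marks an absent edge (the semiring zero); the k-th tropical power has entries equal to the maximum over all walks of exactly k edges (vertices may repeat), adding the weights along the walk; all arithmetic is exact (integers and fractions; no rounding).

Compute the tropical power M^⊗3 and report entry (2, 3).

M^⊗2:
  [18, 3, 12, 6]
  [1, -10, -5, -∞]
  [5, -5, -6, 2]
  [11, -9, 5, -2]
M^⊗3:
  [27, 12, 21, 15]
  [10, -5, 4, -2]
  [14, -6, 8, 1]
  [20, 5, 14, 8]
Key observation: the optimum is the walk 2->1->1->3, with weight (-8) + 9 + 3 = 4.
Optimal value attained by: walk 2->1->1->3.
Answer: (M^⊗3)[2][3] = 4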